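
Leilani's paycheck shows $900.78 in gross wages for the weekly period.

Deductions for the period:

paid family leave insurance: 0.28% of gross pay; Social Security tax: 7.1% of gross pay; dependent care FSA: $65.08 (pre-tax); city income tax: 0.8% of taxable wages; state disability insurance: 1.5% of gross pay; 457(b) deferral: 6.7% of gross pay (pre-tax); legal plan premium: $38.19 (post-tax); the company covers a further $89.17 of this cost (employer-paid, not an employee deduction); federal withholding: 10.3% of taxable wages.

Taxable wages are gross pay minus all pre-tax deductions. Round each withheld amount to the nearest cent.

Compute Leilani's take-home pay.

457(b) deferral: $900.78 × 0.067 = $60.35
Dependent care FSA: $65.08
Pre-tax total = $60.35 + $65.08 = $125.43
Taxable wages = $900.78 − $125.43 = $775.35
City income tax: $775.35 × 0.008 = $6.20
Federal withholding: $775.35 × 0.103 = $79.86
Paid family leave insurance: $900.78 × 0.0028 = $2.52
Social Security tax: $900.78 × 0.071 = $63.96
State disability insurance: $900.78 × 0.015 = $13.51
Legal plan premium: $38.19
(Employer's $89.17 toward legal plan premium is not withheld from the employee.)
Total deductions = $60.35 + $65.08 + $6.20 + $79.86 + $2.52 + $63.96 + $13.51 + $38.19 = $329.67
Net pay = $900.78 − $329.67 = $571.11

$571.11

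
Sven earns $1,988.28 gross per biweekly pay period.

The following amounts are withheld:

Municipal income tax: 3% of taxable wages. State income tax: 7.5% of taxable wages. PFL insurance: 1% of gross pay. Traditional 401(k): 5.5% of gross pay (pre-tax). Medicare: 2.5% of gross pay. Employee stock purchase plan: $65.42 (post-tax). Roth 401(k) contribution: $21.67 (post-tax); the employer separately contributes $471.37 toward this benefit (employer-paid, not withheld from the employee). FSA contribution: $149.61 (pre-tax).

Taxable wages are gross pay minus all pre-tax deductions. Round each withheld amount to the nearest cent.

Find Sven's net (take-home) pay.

$1,391.05

FSA contribution: $149.61
Traditional 401(k): $1,988.28 × 0.055 = $109.36
Pre-tax total = $149.61 + $109.36 = $258.97
Taxable wages = $1,988.28 − $258.97 = $1,729.31
State income tax: $1,729.31 × 0.075 = $129.70
Municipal income tax: $1,729.31 × 0.03 = $51.88
PFL insurance: $1,988.28 × 0.01 = $19.88
Medicare: $1,988.28 × 0.025 = $49.71
Roth 401(k) contribution: $21.67
Employee stock purchase plan: $65.42
(Employer's $471.37 toward Roth 401(k) contribution is not withheld from the employee.)
Total deductions = $149.61 + $109.36 + $129.70 + $51.88 + $19.88 + $49.71 + $21.67 + $65.42 = $597.23
Net pay = $1,988.28 − $597.23 = $1,391.05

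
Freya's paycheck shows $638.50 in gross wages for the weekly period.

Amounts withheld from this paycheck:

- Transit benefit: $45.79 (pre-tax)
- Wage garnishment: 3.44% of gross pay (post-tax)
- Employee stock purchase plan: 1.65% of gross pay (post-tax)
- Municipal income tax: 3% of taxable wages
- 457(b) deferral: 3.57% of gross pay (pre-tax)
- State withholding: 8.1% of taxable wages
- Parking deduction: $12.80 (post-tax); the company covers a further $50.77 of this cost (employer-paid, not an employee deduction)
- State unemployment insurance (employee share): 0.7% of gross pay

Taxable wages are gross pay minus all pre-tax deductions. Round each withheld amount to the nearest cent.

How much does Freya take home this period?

$456.89

457(b) deferral: $638.50 × 0.0357 = $22.79
Transit benefit: $45.79
Pre-tax total = $22.79 + $45.79 = $68.58
Taxable wages = $638.50 − $68.58 = $569.92
Municipal income tax: $569.92 × 0.03 = $17.10
State withholding: $569.92 × 0.081 = $46.16
State unemployment insurance (employee share): $638.50 × 0.007 = $4.47
Parking deduction: $12.80
Employee stock purchase plan: $638.50 × 0.0165 = $10.54
Wage garnishment: $638.50 × 0.0344 = $21.96
(Employer's $50.77 toward parking deduction is not withheld from the employee.)
Total deductions = $22.79 + $45.79 + $17.10 + $46.16 + $4.47 + $12.80 + $10.54 + $21.96 = $181.61
Net pay = $638.50 − $181.61 = $456.89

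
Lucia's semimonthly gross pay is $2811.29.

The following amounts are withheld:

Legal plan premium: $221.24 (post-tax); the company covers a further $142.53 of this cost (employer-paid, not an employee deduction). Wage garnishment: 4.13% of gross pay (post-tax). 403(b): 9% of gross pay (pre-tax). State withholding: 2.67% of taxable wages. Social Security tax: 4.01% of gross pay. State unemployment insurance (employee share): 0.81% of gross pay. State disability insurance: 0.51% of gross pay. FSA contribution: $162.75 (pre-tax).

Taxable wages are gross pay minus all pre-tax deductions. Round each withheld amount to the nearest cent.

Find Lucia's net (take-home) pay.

403(b): $2811.29 × 0.09 = $253.02
FSA contribution: $162.75
Pre-tax total = $253.02 + $162.75 = $415.77
Taxable wages = $2811.29 − $415.77 = $2395.52
State withholding: $2395.52 × 0.0267 = $63.96
Social Security tax: $2811.29 × 0.0401 = $112.73
State disability insurance: $2811.29 × 0.0051 = $14.34
State unemployment insurance (employee share): $2811.29 × 0.0081 = $22.77
Wage garnishment: $2811.29 × 0.0413 = $116.11
Legal plan premium: $221.24
(Employer's $142.53 toward legal plan premium is not withheld from the employee.)
Total deductions = $253.02 + $162.75 + $63.96 + $112.73 + $14.34 + $22.77 + $116.11 + $221.24 = $966.92
Net pay = $2811.29 − $966.92 = $1844.37

$1844.37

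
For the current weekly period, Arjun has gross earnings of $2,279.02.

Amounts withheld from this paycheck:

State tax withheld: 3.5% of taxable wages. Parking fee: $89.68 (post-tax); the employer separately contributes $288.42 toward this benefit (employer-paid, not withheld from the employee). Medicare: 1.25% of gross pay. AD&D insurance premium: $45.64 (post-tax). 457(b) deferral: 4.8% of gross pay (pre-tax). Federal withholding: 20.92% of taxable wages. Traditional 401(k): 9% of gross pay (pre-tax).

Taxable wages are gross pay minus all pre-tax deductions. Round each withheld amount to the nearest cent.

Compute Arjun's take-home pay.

Traditional 401(k): $2,279.02 × 0.09 = $205.11
457(b) deferral: $2,279.02 × 0.048 = $109.39
Pre-tax total = $205.11 + $109.39 = $314.50
Taxable wages = $2,279.02 − $314.50 = $1,964.52
Federal withholding: $1,964.52 × 0.2092 = $410.98
State tax withheld: $1,964.52 × 0.035 = $68.76
Medicare: $2,279.02 × 0.0125 = $28.49
Parking fee: $89.68
AD&D insurance premium: $45.64
(Employer's $288.42 toward parking fee is not withheld from the employee.)
Total deductions = $205.11 + $109.39 + $410.98 + $68.76 + $28.49 + $89.68 + $45.64 = $958.05
Net pay = $2,279.02 − $958.05 = $1,320.97

$1,320.97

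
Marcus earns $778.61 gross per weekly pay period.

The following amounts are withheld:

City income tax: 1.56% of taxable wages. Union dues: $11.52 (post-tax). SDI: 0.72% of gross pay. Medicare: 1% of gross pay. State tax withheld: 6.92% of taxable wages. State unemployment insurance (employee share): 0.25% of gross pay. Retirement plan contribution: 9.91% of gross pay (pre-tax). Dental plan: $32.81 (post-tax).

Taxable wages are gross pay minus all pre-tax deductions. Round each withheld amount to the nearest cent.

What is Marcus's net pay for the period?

Retirement plan contribution: $778.61 × 0.0991 = $77.16
Taxable wages = $778.61 − $77.16 = $701.45
City income tax: $701.45 × 0.0156 = $10.94
State tax withheld: $701.45 × 0.0692 = $48.54
SDI: $778.61 × 0.0072 = $5.61
Medicare: $778.61 × 0.01 = $7.79
State unemployment insurance (employee share): $778.61 × 0.0025 = $1.95
Dental plan: $32.81
Union dues: $11.52
Total deductions = $77.16 + $10.94 + $48.54 + $5.61 + $7.79 + $1.95 + $32.81 + $11.52 = $196.32
Net pay = $778.61 − $196.32 = $582.29

$582.29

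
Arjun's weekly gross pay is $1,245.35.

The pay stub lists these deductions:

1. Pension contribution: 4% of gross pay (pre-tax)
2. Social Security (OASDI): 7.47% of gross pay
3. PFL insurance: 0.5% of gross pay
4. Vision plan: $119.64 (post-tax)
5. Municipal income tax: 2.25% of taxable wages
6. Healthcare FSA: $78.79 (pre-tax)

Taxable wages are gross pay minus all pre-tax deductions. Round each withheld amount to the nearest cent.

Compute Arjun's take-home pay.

$872.72

Healthcare FSA: $78.79
Pension contribution: $1,245.35 × 0.04 = $49.81
Pre-tax total = $78.79 + $49.81 = $128.60
Taxable wages = $1,245.35 − $128.60 = $1,116.75
Municipal income tax: $1,116.75 × 0.0225 = $25.13
Social Security (OASDI): $1,245.35 × 0.0747 = $93.03
PFL insurance: $1,245.35 × 0.005 = $6.23
Vision plan: $119.64
Total deductions = $78.79 + $49.81 + $25.13 + $93.03 + $6.23 + $119.64 = $372.63
Net pay = $1,245.35 − $372.63 = $872.72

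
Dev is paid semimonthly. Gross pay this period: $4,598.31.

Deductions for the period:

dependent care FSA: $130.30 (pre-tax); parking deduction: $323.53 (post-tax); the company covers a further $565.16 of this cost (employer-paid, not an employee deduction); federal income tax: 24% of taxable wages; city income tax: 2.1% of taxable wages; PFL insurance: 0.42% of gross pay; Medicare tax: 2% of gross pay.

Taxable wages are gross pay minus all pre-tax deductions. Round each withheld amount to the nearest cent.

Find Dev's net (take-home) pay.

Dependent care FSA: $130.30
Taxable wages = $4,598.31 − $130.30 = $4,468.01
City income tax: $4,468.01 × 0.021 = $93.83
Federal income tax: $4,468.01 × 0.24 = $1,072.32
PFL insurance: $4,598.31 × 0.0042 = $19.31
Medicare tax: $4,598.31 × 0.02 = $91.97
Parking deduction: $323.53
(Employer's $565.16 toward parking deduction is not withheld from the employee.)
Total deductions = $130.30 + $93.83 + $1,072.32 + $19.31 + $91.97 + $323.53 = $1,731.26
Net pay = $4,598.31 − $1,731.26 = $2,867.05

$2,867.05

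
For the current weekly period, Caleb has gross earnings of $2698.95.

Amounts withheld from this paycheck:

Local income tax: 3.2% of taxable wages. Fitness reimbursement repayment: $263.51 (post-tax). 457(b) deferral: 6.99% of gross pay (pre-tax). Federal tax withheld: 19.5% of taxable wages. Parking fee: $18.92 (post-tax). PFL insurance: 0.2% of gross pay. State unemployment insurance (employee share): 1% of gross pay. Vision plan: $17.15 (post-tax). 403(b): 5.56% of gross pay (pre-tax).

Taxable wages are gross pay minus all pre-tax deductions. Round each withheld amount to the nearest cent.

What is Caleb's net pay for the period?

457(b) deferral: $2698.95 × 0.0699 = $188.66
403(b): $2698.95 × 0.0556 = $150.06
Pre-tax total = $188.66 + $150.06 = $338.72
Taxable wages = $2698.95 − $338.72 = $2360.23
Federal tax withheld: $2360.23 × 0.195 = $460.24
Local income tax: $2360.23 × 0.032 = $75.53
State unemployment insurance (employee share): $2698.95 × 0.01 = $26.99
PFL insurance: $2698.95 × 0.002 = $5.40
Parking fee: $18.92
Fitness reimbursement repayment: $263.51
Vision plan: $17.15
Total deductions = $188.66 + $150.06 + $460.24 + $75.53 + $26.99 + $5.40 + $18.92 + $263.51 + $17.15 = $1206.46
Net pay = $2698.95 − $1206.46 = $1492.49

$1492.49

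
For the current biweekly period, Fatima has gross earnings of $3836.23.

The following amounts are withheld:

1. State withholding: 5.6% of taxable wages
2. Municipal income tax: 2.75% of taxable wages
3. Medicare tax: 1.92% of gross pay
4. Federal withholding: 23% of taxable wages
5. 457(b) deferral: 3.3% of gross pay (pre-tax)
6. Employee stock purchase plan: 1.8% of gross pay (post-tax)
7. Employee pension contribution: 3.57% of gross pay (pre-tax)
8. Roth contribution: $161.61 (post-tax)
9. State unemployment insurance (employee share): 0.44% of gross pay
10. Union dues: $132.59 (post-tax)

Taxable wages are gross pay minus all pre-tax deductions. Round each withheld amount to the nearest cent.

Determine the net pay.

457(b) deferral: $3836.23 × 0.033 = $126.60
Employee pension contribution: $3836.23 × 0.0357 = $136.95
Pre-tax total = $126.60 + $136.95 = $263.55
Taxable wages = $3836.23 − $263.55 = $3572.68
State withholding: $3572.68 × 0.056 = $200.07
Federal withholding: $3572.68 × 0.23 = $821.72
Municipal income tax: $3572.68 × 0.0275 = $98.25
State unemployment insurance (employee share): $3836.23 × 0.0044 = $16.88
Medicare tax: $3836.23 × 0.0192 = $73.66
Roth contribution: $161.61
Union dues: $132.59
Employee stock purchase plan: $3836.23 × 0.018 = $69.05
Total deductions = $126.60 + $136.95 + $200.07 + $821.72 + $98.25 + $16.88 + $73.66 + $161.61 + $132.59 + $69.05 = $1837.38
Net pay = $3836.23 − $1837.38 = $1998.85

$1998.85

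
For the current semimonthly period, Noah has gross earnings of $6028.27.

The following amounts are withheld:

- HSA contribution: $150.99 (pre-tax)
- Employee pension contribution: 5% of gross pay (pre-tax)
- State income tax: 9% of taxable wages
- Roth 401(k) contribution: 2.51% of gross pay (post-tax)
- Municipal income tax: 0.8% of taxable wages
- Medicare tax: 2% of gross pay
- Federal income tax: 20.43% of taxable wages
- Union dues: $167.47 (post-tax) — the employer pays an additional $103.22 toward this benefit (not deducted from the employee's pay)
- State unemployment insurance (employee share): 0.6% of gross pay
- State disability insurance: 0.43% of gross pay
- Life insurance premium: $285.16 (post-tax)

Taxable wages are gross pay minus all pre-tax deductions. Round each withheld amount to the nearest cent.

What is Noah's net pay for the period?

Employee pension contribution: $6028.27 × 0.05 = $301.41
HSA contribution: $150.99
Pre-tax total = $301.41 + $150.99 = $452.40
Taxable wages = $6028.27 − $452.40 = $5575.87
Municipal income tax: $5575.87 × 0.008 = $44.61
Federal income tax: $5575.87 × 0.2043 = $1139.15
State income tax: $5575.87 × 0.09 = $501.83
State unemployment insurance (employee share): $6028.27 × 0.006 = $36.17
State disability insurance: $6028.27 × 0.0043 = $25.92
Medicare tax: $6028.27 × 0.02 = $120.57
Life insurance premium: $285.16
Union dues: $167.47
Roth 401(k) contribution: $6028.27 × 0.0251 = $151.31
(Employer's $103.22 toward union dues is not withheld from the employee.)
Total deductions = $301.41 + $150.99 + $44.61 + $1139.15 + $501.83 + $36.17 + $25.92 + $120.57 + $285.16 + $167.47 + $151.31 = $2924.59
Net pay = $6028.27 − $2924.59 = $3103.68

$3103.68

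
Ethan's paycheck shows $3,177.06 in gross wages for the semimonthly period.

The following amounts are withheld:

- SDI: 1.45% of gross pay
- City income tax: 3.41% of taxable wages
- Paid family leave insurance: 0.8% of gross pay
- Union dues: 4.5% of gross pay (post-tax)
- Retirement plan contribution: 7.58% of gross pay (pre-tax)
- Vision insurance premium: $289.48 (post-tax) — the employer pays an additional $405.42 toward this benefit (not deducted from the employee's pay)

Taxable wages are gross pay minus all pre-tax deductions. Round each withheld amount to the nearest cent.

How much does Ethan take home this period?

Retirement plan contribution: $3,177.06 × 0.0758 = $240.82
Taxable wages = $3,177.06 − $240.82 = $2,936.24
City income tax: $2,936.24 × 0.0341 = $100.13
SDI: $3,177.06 × 0.0145 = $46.07
Paid family leave insurance: $3,177.06 × 0.008 = $25.42
Union dues: $3,177.06 × 0.045 = $142.97
Vision insurance premium: $289.48
(Employer's $405.42 toward vision insurance premium is not withheld from the employee.)
Total deductions = $240.82 + $100.13 + $46.07 + $25.42 + $142.97 + $289.48 = $844.89
Net pay = $3,177.06 − $844.89 = $2,332.17

$2,332.17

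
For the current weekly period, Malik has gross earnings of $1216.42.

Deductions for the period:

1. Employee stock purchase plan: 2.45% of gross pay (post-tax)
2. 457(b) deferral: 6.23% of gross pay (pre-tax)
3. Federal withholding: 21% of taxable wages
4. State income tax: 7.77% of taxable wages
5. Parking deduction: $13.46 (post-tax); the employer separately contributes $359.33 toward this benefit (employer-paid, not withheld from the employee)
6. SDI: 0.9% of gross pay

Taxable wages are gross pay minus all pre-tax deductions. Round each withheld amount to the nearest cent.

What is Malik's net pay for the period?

$758.27

457(b) deferral: $1216.42 × 0.0623 = $75.78
Taxable wages = $1216.42 − $75.78 = $1140.64
Federal withholding: $1140.64 × 0.21 = $239.53
State income tax: $1140.64 × 0.0777 = $88.63
SDI: $1216.42 × 0.009 = $10.95
Parking deduction: $13.46
Employee stock purchase plan: $1216.42 × 0.0245 = $29.80
(Employer's $359.33 toward parking deduction is not withheld from the employee.)
Total deductions = $75.78 + $239.53 + $88.63 + $10.95 + $13.46 + $29.80 = $458.15
Net pay = $1216.42 − $458.15 = $758.27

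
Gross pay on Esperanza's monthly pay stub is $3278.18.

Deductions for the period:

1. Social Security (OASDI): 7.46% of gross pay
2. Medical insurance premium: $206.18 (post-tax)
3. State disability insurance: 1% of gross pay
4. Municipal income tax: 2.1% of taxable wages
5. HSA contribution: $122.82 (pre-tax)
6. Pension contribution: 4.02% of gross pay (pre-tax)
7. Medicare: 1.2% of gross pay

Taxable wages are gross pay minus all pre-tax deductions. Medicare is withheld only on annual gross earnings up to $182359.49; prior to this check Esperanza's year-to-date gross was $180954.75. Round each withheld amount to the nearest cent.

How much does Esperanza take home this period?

$2459.71

HSA contribution: $122.82
Pension contribution: $3278.18 × 0.0402 = $131.78
Pre-tax total = $122.82 + $131.78 = $254.60
Taxable wages = $3278.18 − $254.60 = $3023.58
Municipal income tax: $3023.58 × 0.021 = $63.50
Medicare: only $182359.49 − $180954.75 = $1404.74 of this check is subject → $1404.74 × 0.012 = $16.86
State disability insurance: $3278.18 × 0.01 = $32.78
Social Security (OASDI): $3278.18 × 0.0746 = $244.55
Medical insurance premium: $206.18
Total deductions = $122.82 + $131.78 + $63.50 + $16.86 + $32.78 + $244.55 + $206.18 = $818.47
Net pay = $3278.18 − $818.47 = $2459.71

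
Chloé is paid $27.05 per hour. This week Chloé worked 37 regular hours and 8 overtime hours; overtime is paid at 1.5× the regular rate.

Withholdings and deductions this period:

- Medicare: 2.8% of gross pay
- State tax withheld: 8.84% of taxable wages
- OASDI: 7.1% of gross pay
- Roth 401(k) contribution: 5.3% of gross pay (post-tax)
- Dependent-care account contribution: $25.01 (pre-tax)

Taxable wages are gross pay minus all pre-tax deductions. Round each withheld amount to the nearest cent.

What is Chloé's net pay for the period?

Regular pay: 37 × $27.05 = $1,000.85
Overtime pay: 8 × $27.05 × 1.5 = $324.60
Gross pay = $1,000.85 + $324.60 = $1,325.45
Dependent-care account contribution: $25.01
Taxable wages = $1,325.45 − $25.01 = $1,300.44
State tax withheld: $1,300.44 × 0.0884 = $114.96
OASDI: $1,325.45 × 0.071 = $94.11
Medicare: $1,325.45 × 0.028 = $37.11
Roth 401(k) contribution: $1,325.45 × 0.053 = $70.25
Total deductions = $25.01 + $114.96 + $94.11 + $37.11 + $70.25 = $341.44
Net pay = $1,325.45 − $341.44 = $984.01

$984.01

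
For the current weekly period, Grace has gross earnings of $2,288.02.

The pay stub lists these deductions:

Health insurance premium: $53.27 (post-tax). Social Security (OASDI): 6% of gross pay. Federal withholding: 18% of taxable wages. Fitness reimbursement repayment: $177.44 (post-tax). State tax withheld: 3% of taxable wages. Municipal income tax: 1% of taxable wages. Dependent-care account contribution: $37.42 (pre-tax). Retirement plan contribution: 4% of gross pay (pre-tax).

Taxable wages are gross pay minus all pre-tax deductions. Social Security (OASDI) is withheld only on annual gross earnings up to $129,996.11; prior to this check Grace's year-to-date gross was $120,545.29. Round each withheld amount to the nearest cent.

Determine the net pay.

$1,316.10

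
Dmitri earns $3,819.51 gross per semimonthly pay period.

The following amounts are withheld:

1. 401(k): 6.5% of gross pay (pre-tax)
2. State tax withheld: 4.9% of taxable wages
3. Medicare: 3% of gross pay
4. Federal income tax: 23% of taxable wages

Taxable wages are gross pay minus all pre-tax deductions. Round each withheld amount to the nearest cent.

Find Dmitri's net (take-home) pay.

$2,460.27

401(k): $3,819.51 × 0.065 = $248.27
Taxable wages = $3,819.51 − $248.27 = $3,571.24
State tax withheld: $3,571.24 × 0.049 = $174.99
Federal income tax: $3,571.24 × 0.23 = $821.39
Medicare: $3,819.51 × 0.03 = $114.59
Total deductions = $248.27 + $174.99 + $821.39 + $114.59 = $1,359.24
Net pay = $3,819.51 − $1,359.24 = $2,460.27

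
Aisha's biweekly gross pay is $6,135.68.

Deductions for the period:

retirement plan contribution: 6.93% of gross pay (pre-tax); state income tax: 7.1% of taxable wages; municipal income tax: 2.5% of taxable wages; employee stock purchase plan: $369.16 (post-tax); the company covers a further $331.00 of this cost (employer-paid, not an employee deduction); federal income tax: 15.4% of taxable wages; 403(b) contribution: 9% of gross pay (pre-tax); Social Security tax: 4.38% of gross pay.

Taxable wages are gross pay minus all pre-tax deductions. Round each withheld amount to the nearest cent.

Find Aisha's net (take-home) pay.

$3,230.80

403(b) contribution: $6,135.68 × 0.09 = $552.21
Retirement plan contribution: $6,135.68 × 0.0693 = $425.20
Pre-tax total = $552.21 + $425.20 = $977.41
Taxable wages = $6,135.68 − $977.41 = $5,158.27
State income tax: $5,158.27 × 0.071 = $366.24
Federal income tax: $5,158.27 × 0.154 = $794.37
Municipal income tax: $5,158.27 × 0.025 = $128.96
Social Security tax: $6,135.68 × 0.0438 = $268.74
Employee stock purchase plan: $369.16
(Employer's $331.00 toward employee stock purchase plan is not withheld from the employee.)
Total deductions = $552.21 + $425.20 + $366.24 + $794.37 + $128.96 + $268.74 + $369.16 = $2,904.88
Net pay = $6,135.68 − $2,904.88 = $3,230.80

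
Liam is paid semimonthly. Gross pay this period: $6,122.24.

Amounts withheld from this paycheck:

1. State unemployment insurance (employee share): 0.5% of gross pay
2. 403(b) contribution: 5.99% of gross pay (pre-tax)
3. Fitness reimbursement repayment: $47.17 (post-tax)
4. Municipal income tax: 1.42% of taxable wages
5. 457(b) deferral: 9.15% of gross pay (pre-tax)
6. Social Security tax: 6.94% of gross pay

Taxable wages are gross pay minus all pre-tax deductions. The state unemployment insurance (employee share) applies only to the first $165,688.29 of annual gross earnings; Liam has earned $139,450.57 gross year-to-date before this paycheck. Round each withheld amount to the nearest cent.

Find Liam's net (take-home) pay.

$4,618.91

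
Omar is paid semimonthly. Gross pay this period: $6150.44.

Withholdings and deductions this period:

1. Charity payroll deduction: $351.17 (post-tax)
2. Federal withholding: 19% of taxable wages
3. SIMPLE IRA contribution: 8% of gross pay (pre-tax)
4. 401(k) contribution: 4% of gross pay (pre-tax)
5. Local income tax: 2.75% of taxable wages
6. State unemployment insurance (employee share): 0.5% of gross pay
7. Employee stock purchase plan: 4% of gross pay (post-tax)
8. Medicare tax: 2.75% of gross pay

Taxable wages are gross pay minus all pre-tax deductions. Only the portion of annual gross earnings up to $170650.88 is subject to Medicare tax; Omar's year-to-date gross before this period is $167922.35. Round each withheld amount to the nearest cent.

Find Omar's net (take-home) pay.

$3532.22

SIMPLE IRA contribution: $6150.44 × 0.08 = $492.04
401(k) contribution: $6150.44 × 0.04 = $246.02
Pre-tax total = $492.04 + $246.02 = $738.06
Taxable wages = $6150.44 − $738.06 = $5412.38
Local income tax: $5412.38 × 0.0275 = $148.84
Federal withholding: $5412.38 × 0.19 = $1028.35
Medicare tax: only $170650.88 − $167922.35 = $2728.53 of this check is subject → $2728.53 × 0.0275 = $75.03
State unemployment insurance (employee share): $6150.44 × 0.005 = $30.75
Charity payroll deduction: $351.17
Employee stock purchase plan: $6150.44 × 0.04 = $246.02
Total deductions = $492.04 + $246.02 + $148.84 + $1028.35 + $75.03 + $30.75 + $351.17 + $246.02 = $2618.22
Net pay = $6150.44 − $2618.22 = $3532.22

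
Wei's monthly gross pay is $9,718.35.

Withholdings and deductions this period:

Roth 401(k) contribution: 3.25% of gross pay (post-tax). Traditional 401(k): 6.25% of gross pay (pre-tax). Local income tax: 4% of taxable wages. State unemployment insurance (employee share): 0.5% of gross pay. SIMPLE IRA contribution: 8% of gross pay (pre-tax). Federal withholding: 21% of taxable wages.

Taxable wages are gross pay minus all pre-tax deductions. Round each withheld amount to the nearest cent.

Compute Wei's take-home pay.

$5,885.67

SIMPLE IRA contribution: $9,718.35 × 0.08 = $777.47
Traditional 401(k): $9,718.35 × 0.0625 = $607.40
Pre-tax total = $777.47 + $607.40 = $1,384.87
Taxable wages = $9,718.35 − $1,384.87 = $8,333.48
Local income tax: $8,333.48 × 0.04 = $333.34
Federal withholding: $8,333.48 × 0.21 = $1,750.03
State unemployment insurance (employee share): $9,718.35 × 0.005 = $48.59
Roth 401(k) contribution: $9,718.35 × 0.0325 = $315.85
Total deductions = $777.47 + $607.40 + $333.34 + $1,750.03 + $48.59 + $315.85 = $3,832.68
Net pay = $9,718.35 − $3,832.68 = $5,885.67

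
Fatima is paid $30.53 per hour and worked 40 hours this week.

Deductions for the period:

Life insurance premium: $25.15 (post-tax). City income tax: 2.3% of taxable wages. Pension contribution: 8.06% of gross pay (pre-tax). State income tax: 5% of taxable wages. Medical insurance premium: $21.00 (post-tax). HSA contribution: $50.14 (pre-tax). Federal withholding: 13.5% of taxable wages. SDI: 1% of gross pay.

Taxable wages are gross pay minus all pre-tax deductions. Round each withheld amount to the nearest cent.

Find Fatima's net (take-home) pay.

$791.16

Gross pay: 40 × $30.53 = $1,221.20
Pension contribution: $1,221.20 × 0.0806 = $98.43
HSA contribution: $50.14
Pre-tax total = $98.43 + $50.14 = $148.57
Taxable wages = $1,221.20 − $148.57 = $1,072.63
Federal withholding: $1,072.63 × 0.135 = $144.81
State income tax: $1,072.63 × 0.05 = $53.63
City income tax: $1,072.63 × 0.023 = $24.67
SDI: $1,221.20 × 0.01 = $12.21
Life insurance premium: $25.15
Medical insurance premium: $21.00
Total deductions = $98.43 + $50.14 + $144.81 + $53.63 + $24.67 + $12.21 + $25.15 + $21.00 = $430.04
Net pay = $1,221.20 − $430.04 = $791.16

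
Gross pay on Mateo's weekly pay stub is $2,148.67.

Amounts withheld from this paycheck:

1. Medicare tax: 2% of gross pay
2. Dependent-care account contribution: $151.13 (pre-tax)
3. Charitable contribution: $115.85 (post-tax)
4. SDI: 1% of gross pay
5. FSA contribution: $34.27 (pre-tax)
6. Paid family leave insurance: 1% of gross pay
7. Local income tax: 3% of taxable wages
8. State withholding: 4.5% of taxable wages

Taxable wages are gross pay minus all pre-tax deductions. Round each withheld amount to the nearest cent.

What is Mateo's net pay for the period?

$1,614.22

FSA contribution: $34.27
Dependent-care account contribution: $151.13
Pre-tax total = $34.27 + $151.13 = $185.40
Taxable wages = $2,148.67 − $185.40 = $1,963.27
Local income tax: $1,963.27 × 0.03 = $58.90
State withholding: $1,963.27 × 0.045 = $88.35
Paid family leave insurance: $2,148.67 × 0.01 = $21.49
SDI: $2,148.67 × 0.01 = $21.49
Medicare tax: $2,148.67 × 0.02 = $42.97
Charitable contribution: $115.85
Total deductions = $34.27 + $151.13 + $58.90 + $88.35 + $21.49 + $21.49 + $42.97 + $115.85 = $534.45
Net pay = $2,148.67 − $534.45 = $1,614.22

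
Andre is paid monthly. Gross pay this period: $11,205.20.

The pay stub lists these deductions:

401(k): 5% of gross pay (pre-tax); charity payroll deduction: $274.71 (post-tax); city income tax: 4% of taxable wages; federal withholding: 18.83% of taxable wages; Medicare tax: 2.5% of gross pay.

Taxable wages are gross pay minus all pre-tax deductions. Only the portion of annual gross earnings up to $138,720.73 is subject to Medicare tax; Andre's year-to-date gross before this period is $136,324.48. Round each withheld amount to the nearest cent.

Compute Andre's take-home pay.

$7,880.08

401(k): $11,205.20 × 0.05 = $560.26
Taxable wages = $11,205.20 − $560.26 = $10,644.94
City income tax: $10,644.94 × 0.04 = $425.80
Federal withholding: $10,644.94 × 0.1883 = $2,004.44
Medicare tax: only $138,720.73 − $136,324.48 = $2,396.25 of this check is subject → $2,396.25 × 0.025 = $59.91
Charity payroll deduction: $274.71
Total deductions = $560.26 + $425.80 + $2,004.44 + $59.91 + $274.71 = $3,325.12
Net pay = $11,205.20 − $3,325.12 = $7,880.08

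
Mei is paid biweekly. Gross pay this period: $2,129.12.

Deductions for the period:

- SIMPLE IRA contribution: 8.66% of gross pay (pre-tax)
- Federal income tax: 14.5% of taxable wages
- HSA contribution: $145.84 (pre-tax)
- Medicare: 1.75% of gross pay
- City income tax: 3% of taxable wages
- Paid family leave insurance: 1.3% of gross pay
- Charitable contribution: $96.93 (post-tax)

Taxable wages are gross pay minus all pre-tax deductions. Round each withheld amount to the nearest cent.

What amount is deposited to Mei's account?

SIMPLE IRA contribution: $2,129.12 × 0.0866 = $184.38
HSA contribution: $145.84
Pre-tax total = $184.38 + $145.84 = $330.22
Taxable wages = $2,129.12 − $330.22 = $1,798.90
Federal income tax: $1,798.90 × 0.145 = $260.84
City income tax: $1,798.90 × 0.03 = $53.97
Paid family leave insurance: $2,129.12 × 0.013 = $27.68
Medicare: $2,129.12 × 0.0175 = $37.26
Charitable contribution: $96.93
Total deductions = $184.38 + $145.84 + $260.84 + $53.97 + $27.68 + $37.26 + $96.93 = $806.90
Net pay = $2,129.12 − $806.90 = $1,322.22

$1,322.22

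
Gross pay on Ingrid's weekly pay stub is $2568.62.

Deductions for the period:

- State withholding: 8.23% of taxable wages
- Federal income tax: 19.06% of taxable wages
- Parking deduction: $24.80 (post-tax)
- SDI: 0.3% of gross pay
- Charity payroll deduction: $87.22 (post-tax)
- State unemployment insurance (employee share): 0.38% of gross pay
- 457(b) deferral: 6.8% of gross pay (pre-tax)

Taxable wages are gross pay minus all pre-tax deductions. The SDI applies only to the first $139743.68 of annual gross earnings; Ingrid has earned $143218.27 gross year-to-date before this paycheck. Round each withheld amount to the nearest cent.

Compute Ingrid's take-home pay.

$1618.86

457(b) deferral: $2568.62 × 0.068 = $174.67
Taxable wages = $2568.62 − $174.67 = $2393.95
Federal income tax: $2393.95 × 0.1906 = $456.29
State withholding: $2393.95 × 0.0823 = $197.02
State unemployment insurance (employee share): $2568.62 × 0.0038 = $9.76
SDI: annual cap $139743.68 already reached (YTD $143218.27), so $0.00
Charity payroll deduction: $87.22
Parking deduction: $24.80
Total deductions = $174.67 + $456.29 + $197.02 + $9.76 + $0.00 + $87.22 + $24.80 = $949.76
Net pay = $2568.62 − $949.76 = $1618.86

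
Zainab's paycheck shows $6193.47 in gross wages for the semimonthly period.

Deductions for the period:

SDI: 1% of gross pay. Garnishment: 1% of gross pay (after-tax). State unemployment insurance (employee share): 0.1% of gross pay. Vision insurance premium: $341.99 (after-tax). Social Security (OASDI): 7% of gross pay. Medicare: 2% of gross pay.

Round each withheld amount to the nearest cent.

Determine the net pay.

$5164.02

State unemployment insurance (employee share): $6193.47 × 0.001 = $6.19
SDI: $6193.47 × 0.01 = $61.93
Social Security (OASDI): $6193.47 × 0.07 = $433.54
Medicare: $6193.47 × 0.02 = $123.87
Garnishment: $6193.47 × 0.01 = $61.93
Vision insurance premium: $341.99
Total deductions = $6.19 + $61.93 + $433.54 + $123.87 + $61.93 + $341.99 = $1029.45
Net pay = $6193.47 − $1029.45 = $5164.02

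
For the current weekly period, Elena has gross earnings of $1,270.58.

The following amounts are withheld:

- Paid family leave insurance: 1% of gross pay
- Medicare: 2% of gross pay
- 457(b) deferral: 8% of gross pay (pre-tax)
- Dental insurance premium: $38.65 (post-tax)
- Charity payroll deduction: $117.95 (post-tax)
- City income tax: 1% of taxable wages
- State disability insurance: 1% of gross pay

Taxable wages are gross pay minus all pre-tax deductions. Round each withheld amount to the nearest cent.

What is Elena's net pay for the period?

$949.81

457(b) deferral: $1,270.58 × 0.08 = $101.65
Taxable wages = $1,270.58 − $101.65 = $1,168.93
City income tax: $1,168.93 × 0.01 = $11.69
Paid family leave insurance: $1,270.58 × 0.01 = $12.71
Medicare: $1,270.58 × 0.02 = $25.41
State disability insurance: $1,270.58 × 0.01 = $12.71
Charity payroll deduction: $117.95
Dental insurance premium: $38.65
Total deductions = $101.65 + $11.69 + $12.71 + $25.41 + $12.71 + $117.95 + $38.65 = $320.77
Net pay = $1,270.58 − $320.77 = $949.81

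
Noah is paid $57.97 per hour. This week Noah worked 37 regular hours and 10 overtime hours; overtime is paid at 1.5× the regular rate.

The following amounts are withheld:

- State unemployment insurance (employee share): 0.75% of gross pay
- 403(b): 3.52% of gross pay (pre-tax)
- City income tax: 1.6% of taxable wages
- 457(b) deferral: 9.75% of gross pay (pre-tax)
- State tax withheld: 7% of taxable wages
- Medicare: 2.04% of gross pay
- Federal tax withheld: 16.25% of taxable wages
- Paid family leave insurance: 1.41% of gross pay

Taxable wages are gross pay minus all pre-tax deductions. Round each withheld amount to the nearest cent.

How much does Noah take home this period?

$1,838.14

Regular pay: 37 × $57.97 = $2,144.89
Overtime pay: 10 × $57.97 × 1.5 = $869.55
Gross pay = $2,144.89 + $869.55 = $3,014.44
457(b) deferral: $3,014.44 × 0.0975 = $293.91
403(b): $3,014.44 × 0.0352 = $106.11
Pre-tax total = $293.91 + $106.11 = $400.02
Taxable wages = $3,014.44 − $400.02 = $2,614.42
Federal tax withheld: $2,614.42 × 0.1625 = $424.84
State tax withheld: $2,614.42 × 0.07 = $183.01
City income tax: $2,614.42 × 0.016 = $41.83
Medicare: $3,014.44 × 0.0204 = $61.49
Paid family leave insurance: $3,014.44 × 0.0141 = $42.50
State unemployment insurance (employee share): $3,014.44 × 0.0075 = $22.61
Total deductions = $293.91 + $106.11 + $424.84 + $183.01 + $41.83 + $61.49 + $42.50 + $22.61 = $1,176.30
Net pay = $3,014.44 − $1,176.30 = $1,838.14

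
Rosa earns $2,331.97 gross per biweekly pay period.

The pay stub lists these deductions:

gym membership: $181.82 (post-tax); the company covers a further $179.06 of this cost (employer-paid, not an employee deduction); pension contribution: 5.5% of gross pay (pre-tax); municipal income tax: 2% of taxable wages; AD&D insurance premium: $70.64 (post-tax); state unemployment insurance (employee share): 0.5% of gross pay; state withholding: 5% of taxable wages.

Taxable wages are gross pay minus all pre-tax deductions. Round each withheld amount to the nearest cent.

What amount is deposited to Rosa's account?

$1,785.33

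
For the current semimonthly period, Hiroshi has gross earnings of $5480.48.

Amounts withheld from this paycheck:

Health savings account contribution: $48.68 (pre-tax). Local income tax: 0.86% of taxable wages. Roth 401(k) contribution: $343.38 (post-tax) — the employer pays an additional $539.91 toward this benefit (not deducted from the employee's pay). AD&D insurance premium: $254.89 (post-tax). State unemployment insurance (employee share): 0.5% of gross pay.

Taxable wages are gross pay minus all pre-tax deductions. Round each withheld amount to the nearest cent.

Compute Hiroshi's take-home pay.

$4759.42

Health savings account contribution: $48.68
Taxable wages = $5480.48 − $48.68 = $5431.80
Local income tax: $5431.80 × 0.0086 = $46.71
State unemployment insurance (employee share): $5480.48 × 0.005 = $27.40
AD&D insurance premium: $254.89
Roth 401(k) contribution: $343.38
(Employer's $539.91 toward Roth 401(k) contribution is not withheld from the employee.)
Total deductions = $48.68 + $46.71 + $27.40 + $254.89 + $343.38 = $721.06
Net pay = $5480.48 − $721.06 = $4759.42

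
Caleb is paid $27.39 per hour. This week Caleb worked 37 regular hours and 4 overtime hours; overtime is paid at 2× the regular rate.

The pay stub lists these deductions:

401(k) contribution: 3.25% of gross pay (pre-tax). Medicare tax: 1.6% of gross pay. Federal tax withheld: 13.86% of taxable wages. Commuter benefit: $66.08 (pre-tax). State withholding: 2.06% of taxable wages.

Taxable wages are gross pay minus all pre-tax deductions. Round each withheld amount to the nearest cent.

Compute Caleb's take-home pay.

$927.37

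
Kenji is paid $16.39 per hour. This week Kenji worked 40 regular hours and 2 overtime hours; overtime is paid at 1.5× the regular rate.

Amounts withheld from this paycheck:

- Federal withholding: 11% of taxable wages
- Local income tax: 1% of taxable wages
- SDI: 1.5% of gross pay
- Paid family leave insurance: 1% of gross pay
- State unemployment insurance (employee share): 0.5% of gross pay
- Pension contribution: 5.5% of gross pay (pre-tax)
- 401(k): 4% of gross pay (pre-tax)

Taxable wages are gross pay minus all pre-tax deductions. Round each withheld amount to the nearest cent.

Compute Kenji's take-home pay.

$540.14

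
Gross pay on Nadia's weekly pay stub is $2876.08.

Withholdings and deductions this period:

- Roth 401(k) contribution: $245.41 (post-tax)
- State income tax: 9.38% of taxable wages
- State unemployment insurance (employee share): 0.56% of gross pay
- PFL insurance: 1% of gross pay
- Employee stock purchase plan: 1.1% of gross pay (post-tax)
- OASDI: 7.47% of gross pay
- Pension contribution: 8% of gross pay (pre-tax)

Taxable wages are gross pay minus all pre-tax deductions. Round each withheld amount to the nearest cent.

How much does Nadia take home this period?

Pension contribution: $2876.08 × 0.08 = $230.09
Taxable wages = $2876.08 − $230.09 = $2645.99
State income tax: $2645.99 × 0.0938 = $248.19
State unemployment insurance (employee share): $2876.08 × 0.0056 = $16.11
PFL insurance: $2876.08 × 0.01 = $28.76
OASDI: $2876.08 × 0.0747 = $214.84
Roth 401(k) contribution: $245.41
Employee stock purchase plan: $2876.08 × 0.011 = $31.64
Total deductions = $230.09 + $248.19 + $16.11 + $28.76 + $214.84 + $245.41 + $31.64 = $1015.04
Net pay = $2876.08 − $1015.04 = $1861.04

$1861.04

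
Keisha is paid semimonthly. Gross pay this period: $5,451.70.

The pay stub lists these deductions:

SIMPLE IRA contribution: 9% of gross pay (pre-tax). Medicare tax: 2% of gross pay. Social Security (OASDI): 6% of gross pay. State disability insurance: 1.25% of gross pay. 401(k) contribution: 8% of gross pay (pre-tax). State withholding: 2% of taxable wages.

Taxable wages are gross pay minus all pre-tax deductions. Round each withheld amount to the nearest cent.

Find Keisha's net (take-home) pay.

$3,930.13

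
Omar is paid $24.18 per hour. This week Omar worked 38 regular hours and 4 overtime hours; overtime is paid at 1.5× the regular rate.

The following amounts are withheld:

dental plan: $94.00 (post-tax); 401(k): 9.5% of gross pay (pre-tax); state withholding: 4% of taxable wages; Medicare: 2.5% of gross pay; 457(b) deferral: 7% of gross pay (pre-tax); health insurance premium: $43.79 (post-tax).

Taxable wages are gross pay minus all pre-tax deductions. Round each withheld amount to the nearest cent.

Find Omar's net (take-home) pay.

$688.45

Regular pay: 38 × $24.18 = $918.84
Overtime pay: 4 × $24.18 × 1.5 = $145.08
Gross pay = $918.84 + $145.08 = $1,063.92
401(k): $1,063.92 × 0.095 = $101.07
457(b) deferral: $1,063.92 × 0.07 = $74.47
Pre-tax total = $101.07 + $74.47 = $175.54
Taxable wages = $1,063.92 − $175.54 = $888.38
State withholding: $888.38 × 0.04 = $35.54
Medicare: $1,063.92 × 0.025 = $26.60
Health insurance premium: $43.79
Dental plan: $94.00
Total deductions = $101.07 + $74.47 + $35.54 + $26.60 + $43.79 + $94.00 = $375.47
Net pay = $1,063.92 − $375.47 = $688.45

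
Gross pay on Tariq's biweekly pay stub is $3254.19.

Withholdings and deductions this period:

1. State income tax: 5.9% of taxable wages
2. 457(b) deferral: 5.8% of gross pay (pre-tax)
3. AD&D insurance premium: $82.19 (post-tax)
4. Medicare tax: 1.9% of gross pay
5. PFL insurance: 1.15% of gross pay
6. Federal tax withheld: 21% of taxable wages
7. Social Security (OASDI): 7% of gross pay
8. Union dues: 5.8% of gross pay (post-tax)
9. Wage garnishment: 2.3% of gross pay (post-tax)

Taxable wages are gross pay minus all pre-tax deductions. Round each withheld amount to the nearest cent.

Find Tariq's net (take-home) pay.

457(b) deferral: $3254.19 × 0.058 = $188.74
Taxable wages = $3254.19 − $188.74 = $3065.45
Federal tax withheld: $3065.45 × 0.21 = $643.74
State income tax: $3065.45 × 0.059 = $180.86
Social Security (OASDI): $3254.19 × 0.07 = $227.79
PFL insurance: $3254.19 × 0.0115 = $37.42
Medicare tax: $3254.19 × 0.019 = $61.83
Wage garnishment: $3254.19 × 0.023 = $74.85
AD&D insurance premium: $82.19
Union dues: $3254.19 × 0.058 = $188.74
Total deductions = $188.74 + $643.74 + $180.86 + $227.79 + $37.42 + $61.83 + $74.85 + $82.19 + $188.74 = $1686.16
Net pay = $3254.19 − $1686.16 = $1568.03

$1568.03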